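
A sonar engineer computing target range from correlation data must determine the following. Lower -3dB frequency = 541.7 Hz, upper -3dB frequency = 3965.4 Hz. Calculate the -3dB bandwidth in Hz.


Bandwidth is the difference of -3dB frequencies:
BW = f_high - f_low
   = 3965.4 - 541.7
   = 3423.7 Hz

3423.7 Hz


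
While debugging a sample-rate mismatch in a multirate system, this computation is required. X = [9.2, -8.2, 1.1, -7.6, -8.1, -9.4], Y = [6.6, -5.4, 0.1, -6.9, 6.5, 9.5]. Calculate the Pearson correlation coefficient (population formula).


Pearson correlation coefficient (population):
r = cov(X,Y) / (std(X) * std(Y))
Mean X = -3.8333, Mean Y = 1.7333
Cov(X,Y) = 9.244444
Std(X) = 6.790353, Std(Y) = 6.255842
r = 0.2176

0.2176


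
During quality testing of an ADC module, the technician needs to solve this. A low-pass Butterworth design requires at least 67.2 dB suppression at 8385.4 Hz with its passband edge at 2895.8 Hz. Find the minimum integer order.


Butterworth filter order formula:
n = log10(10^(A/10) - 1) / (2 * log10(f_stop/f_pass))
10^(67.2/10) - 1 = 5248073.6025
f_stop/f_pass = 8385.4 / 2895.8 = 2.8957
n = 7.2766 -> ceil = 8

8


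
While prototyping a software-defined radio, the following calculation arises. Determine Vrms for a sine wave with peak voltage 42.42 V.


RMS voltage for a sinusoidal waveform:
V_rms = V_peak / sqrt(2)
      = 42.42 / 1.414214
      = 29.995 V

29.995 V


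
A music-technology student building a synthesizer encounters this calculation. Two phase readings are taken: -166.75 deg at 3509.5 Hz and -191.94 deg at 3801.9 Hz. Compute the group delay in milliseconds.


Group delay from phase difference:
tau = -d(phi)/d(omega)
d(phi) = -25.19 deg = -0.439648 rad
d(omega) = 2*pi*(3801.9 - 3509.5) = 1837.2034 rad/s
tau = -(-0.439648) / 1837.2034
    = 0.2393 ms

0.2393 ms


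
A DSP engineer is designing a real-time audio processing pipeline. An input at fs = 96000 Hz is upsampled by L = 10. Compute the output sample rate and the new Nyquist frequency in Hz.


Step 1 — output sample rate after interpolation by L:
fs_out = L * fs_in = 10 * 96000 = 960000 Hz

Step 2 — Nyquist frequency of the output stream:
f_Nyq = fs_out / 2 = 960000 / 2 = 480000.0 Hz

fs_out = 960000 Hz; f_Nyquist = 480000.0 Hz


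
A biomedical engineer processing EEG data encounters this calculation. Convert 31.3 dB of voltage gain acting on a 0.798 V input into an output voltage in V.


Output voltage from dB gain:
V_out = V_in * 10^(gain_dB / 20)
      = 0.798 * 10^(31.3 / 20)
      = 0.798 * 36.72823
      = 29.3091 V

29.3091 V


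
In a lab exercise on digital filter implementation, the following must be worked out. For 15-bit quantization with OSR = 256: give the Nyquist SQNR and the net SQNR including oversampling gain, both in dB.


Step 1 — baseline SQNR at Nyquist:
SQNR_base = 6.02*N + 1.76
          = 6.02*15 + 1.76
          = 92.06 dB

Step 2 — oversampling processing gain:
G = 10*log10(OSR) = 10*log10(256) = 24.08 dB

Step 3 — total:
SQNR_total = 92.06 + 24.08 = 116.14 dB

Base SQNR = 92.06 dB; oversampled SQNR = 116.14 dB


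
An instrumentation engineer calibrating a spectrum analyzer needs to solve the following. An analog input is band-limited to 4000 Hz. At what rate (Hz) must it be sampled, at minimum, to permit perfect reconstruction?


The Nyquist rate is twice the maximum frequency component.
fs_min = 2 * fmax
      = 2 * 4000
      = 8000 Hz

8000


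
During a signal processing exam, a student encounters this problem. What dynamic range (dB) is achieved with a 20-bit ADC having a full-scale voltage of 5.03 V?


Dynamic range from full-scale to LSB:
V_min = V_max / 2^bits = 5.03 / 2^20
DR = 20 * log10(V_max / V_min)
   = 20 * log10(2^20)
   = 20 * 20 * log10(2)
   = 120.41 dB

120.41 dB


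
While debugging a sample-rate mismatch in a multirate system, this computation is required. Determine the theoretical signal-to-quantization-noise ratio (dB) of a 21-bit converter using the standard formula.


Theoretical SNR for a full-scale sinusoid:
SNR = 6.02 * N + 1.76
    = 6.02 * 21 + 1.76
    = 126.42 + 1.76
    = 128.18 dB

128.18 dB


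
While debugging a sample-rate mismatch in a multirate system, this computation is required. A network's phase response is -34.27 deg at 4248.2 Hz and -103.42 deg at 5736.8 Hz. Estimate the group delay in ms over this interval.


Group delay from phase difference:
tau = -d(phi)/d(omega)
d(phi) = -69.15 deg = -1.206895 rad
d(omega) = 2*pi*(5736.8 - 4248.2) = 9353.1496 rad/s
tau = -(-1.206895) / 9353.1496
    = 0.129 ms

0.129 ms


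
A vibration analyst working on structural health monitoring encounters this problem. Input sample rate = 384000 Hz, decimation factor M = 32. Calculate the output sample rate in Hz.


Decimation reduces the sample rate:
fs_out = fs_in / M
       = 384000 / 32
       = 12000.0 Hz

12000.0 Hz


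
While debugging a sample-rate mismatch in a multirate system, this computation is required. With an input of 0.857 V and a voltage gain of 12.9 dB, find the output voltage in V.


Output voltage from dB gain:
V_out = V_in * 10^(gain_dB / 20)
      = 0.857 * 10^(12.9 / 20)
      = 0.857 * 4.415704
      = 3.7843 V

3.7843 V


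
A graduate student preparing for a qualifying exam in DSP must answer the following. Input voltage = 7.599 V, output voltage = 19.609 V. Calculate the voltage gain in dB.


Voltage gain in dB:
G = 20 * log10(Vout / Vin)
  = 20 * log10(19.609 / 7.599)
  = 20 * log10(2.580471)
  = 20 * 0.411699
  = 8.23 dB

8.23 dB


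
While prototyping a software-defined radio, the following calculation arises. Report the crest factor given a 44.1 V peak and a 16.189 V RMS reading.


Crest factor is the ratio of peak to RMS:
CF = V_peak / V_rms
   = 44.1 / 16.189
   = 2.7241

2.7241


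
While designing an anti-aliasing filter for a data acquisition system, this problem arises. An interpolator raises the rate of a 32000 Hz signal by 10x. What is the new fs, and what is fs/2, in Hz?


Step 1 — output sample rate after interpolation by L:
fs_out = L * fs_in = 10 * 32000 = 320000 Hz

Step 2 — Nyquist frequency of the output stream:
f_Nyq = fs_out / 2 = 320000 / 2 = 160000.0 Hz

fs_out = 320000 Hz; f_Nyquist = 160000.0 Hz


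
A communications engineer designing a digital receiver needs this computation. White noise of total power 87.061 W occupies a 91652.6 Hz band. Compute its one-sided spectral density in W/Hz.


Power spectral density:
PSD = P / BW
    = 87.061 / 91652.6
    = 0.0009499 W/Hz

0.0009499 W/Hz


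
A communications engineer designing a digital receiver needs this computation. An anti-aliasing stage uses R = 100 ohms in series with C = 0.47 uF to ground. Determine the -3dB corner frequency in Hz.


Cutoff frequency of a first-order RC filter:
fc = 1 / (2 * pi * R * C)
C = 0.47 uF = 4.7e-07 F
fc = 1 / (2 * pi * 100 * 4.7e-07)
   = 1 / 0.00029530970943744
   = 3386.275385 Hz

3386.275385 Hz


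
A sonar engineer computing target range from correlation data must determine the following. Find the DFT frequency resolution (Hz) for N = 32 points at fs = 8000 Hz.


DFT frequency resolution:
df = fs / N
   = 8000 / 32
   = 250.0 Hz

250.0 Hz


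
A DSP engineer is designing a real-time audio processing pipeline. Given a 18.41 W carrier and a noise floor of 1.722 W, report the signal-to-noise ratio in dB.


SNR in decibels:
SNR = 10 * log10(Ps / Pn)
    = 10 * log10(18.41 / 1.722)
    = 10 * log10(10.6911)
    = 10 * 1.029
    = 10.29 dB

10.29 dB


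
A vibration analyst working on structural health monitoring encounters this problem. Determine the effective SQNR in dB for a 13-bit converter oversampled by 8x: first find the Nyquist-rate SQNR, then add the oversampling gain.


Step 1 — baseline SQNR at Nyquist:
SQNR_base = 6.02*N + 1.76
          = 6.02*13 + 1.76
          = 80.02 dB

Step 2 — oversampling processing gain:
G = 10*log10(OSR) = 10*log10(8) = 9.03 dB

Step 3 — total:
SQNR_total = 80.02 + 9.03 = 89.05 dB

Base SQNR = 80.02 dB; oversampled SQNR = 89.05 dB


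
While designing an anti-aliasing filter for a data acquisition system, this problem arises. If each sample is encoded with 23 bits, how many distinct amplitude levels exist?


Number of quantization levels = 2^N
= 2^23
= 8388608

8388608


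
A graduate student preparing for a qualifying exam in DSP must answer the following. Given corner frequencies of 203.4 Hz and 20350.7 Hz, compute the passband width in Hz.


Bandwidth is the difference of -3dB frequencies:
BW = f_high - f_low
   = 20350.7 - 203.4
   = 20147.3 Hz

20147.3 Hz


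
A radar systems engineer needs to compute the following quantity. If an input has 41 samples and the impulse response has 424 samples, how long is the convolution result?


Linear convolution output length:
L = N + M - 1
  = 41 + 424 - 1
  = 464 samples

464


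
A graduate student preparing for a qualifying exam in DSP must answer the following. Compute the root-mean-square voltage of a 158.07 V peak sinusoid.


RMS voltage for a sinusoidal waveform:
V_rms = V_peak / sqrt(2)
      = 158.07 / 1.414214
      = 111.772 V

111.772 V


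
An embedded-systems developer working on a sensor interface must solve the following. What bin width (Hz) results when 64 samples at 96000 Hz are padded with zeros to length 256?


Frequency resolution after zero-padding:
N_padded = 64 * 4 = 256
df = fs / N_padded
   = 96000 / 256
   = 375.0 Hz

375.0 Hz


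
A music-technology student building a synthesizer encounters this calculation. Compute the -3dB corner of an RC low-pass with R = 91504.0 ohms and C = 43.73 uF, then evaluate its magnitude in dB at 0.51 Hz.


Step 1 — cutoff frequency:
fc = 1 / (2*pi*R*C)
C = 43.73 uF = 4.373e-05 F
fc = 1 / (2*pi*91504.0*4.373e-05)
   = 0.0397741 Hz

Step 2 — magnitude at f = 0.51 Hz:
|H(f)| = 1 / sqrt(1 + (f/fc)^2)
f/fc = 0.51 / 0.0397741 = 12.822415
|H| = 1 / sqrt(1 + 164.414326) = 0.0777523
|H|_dB = 20*log10(0.0777523) = -22.19 dB

fc = 0.0397741 Hz; |H(0.51 Hz)| = -22.19 dB


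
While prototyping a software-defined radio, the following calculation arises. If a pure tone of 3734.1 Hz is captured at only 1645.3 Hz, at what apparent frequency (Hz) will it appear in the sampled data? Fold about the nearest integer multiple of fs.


Compute the nearest integer multiple of fs to the signal:
n = round(3734.1 / 1645.3) = 2
f_alias = |3734.1 - 2 * 1645.3|
        = |3734.1 - 3290.6|
        = 443.5 Hz

443.5


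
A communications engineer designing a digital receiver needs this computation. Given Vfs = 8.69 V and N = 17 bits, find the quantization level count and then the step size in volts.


Step 1 — number of quantization levels:
L = 2^N = 2^17 = 131072

Step 2 — LSB step size:
delta = Vfs / L
      = 8.69 / 131072
      = 6.63e-05 V

Levels = 131072; step size = 6.63e-05 V


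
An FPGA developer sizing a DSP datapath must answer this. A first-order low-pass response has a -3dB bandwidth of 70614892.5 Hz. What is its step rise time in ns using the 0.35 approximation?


Rise time from bandwidth relationship:
tr = 0.35 / BW
   = 0.35 / 70614892.5
   = 4.956461557e-09 s
   = 4.9565 ns

4.9565 ns


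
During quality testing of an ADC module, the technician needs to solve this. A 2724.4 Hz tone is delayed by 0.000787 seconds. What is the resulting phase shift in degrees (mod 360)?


Phase shift from frequency and time delay:
phi = 360 * f * t_delay
    = 360 * 2724.4 * 0.000787
    = 771.88 degrees
    mod 360 = 51.88 degrees

51.88 degrees


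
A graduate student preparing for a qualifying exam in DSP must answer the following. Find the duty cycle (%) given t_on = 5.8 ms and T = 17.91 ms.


Duty cycle as a percentage:
DC = (t_on / T) * 100
   = (5.8 / 17.91) * 100
   = 0.323841 * 100
   = 32.38 %

32.38 %


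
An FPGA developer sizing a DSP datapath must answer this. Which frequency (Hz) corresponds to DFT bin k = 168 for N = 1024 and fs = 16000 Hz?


Frequency of DFT bin k:
f_k = k * fs / N
    = 168 * 16000 / 1024
    = 2688000 / 1024
    = 2625.0 Hz

2625.0 Hz


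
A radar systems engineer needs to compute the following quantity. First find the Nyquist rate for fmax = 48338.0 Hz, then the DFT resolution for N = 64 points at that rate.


Step 1 — Nyquist sampling rate:
fs = 2 * fmax = 2 * 48338.0 = 96676.0 Hz

Step 2 — DFT bin spacing:
df = fs / N = 96676.0 / 64 = 1510.5625 Hz

1510.5625 Hz


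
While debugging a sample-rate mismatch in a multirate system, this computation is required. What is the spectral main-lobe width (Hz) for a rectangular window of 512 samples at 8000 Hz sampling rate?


Main lobe width for a rectangular window:
Width = 2 * fs / N
      = 2 * 8000 / 512
      = 16000 / 512
      = 31.25 Hz

31.25 Hz


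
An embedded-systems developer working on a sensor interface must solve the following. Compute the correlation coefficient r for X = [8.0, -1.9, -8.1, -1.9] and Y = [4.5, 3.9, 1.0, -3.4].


Pearson correlation coefficient (population):
r = cov(X,Y) / (std(X) * std(Y))
Mean X = -0.975, Mean Y = 1.5
Cov(X,Y) = 8.2
Std(X) = 5.766877, Std(Y) = 3.1233
r = 0.4553

0.4553


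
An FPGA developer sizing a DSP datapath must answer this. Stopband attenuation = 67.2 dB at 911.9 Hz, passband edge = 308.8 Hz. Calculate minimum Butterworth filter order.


Butterworth filter order formula:
n = log10(10^(A/10) - 1) / (2 * log10(f_stop/f_pass))
10^(67.2/10) - 1 = 5248073.6025
f_stop/f_pass = 911.9 / 308.8 = 2.953
n = 7.1448 -> ceil = 8

8


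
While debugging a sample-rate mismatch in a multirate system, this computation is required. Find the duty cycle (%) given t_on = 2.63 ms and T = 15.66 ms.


Duty cycle as a percentage:
DC = (t_on / T) * 100
   = (2.63 / 15.66) * 100
   = 0.167944 * 100
   = 16.79 %

16.79 %


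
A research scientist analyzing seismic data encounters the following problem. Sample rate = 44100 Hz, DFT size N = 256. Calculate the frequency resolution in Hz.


DFT frequency resolution:
df = fs / N
   = 44100 / 256
   = 172.2656 Hz

172.2656 Hz


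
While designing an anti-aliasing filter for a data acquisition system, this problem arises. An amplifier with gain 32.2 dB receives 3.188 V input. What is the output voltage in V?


Output voltage from dB gain:
V_out = V_in * 10^(gain_dB / 20)
      = 3.188 * 10^(32.2 / 20)
      = 3.188 * 40.738028
      = 129.8728 V

129.8728 V


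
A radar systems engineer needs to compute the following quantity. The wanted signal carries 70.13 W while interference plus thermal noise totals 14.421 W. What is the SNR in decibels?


SNR in decibels:
SNR = 10 * log10(Ps / Pn)
    = 10 * log10(70.13 / 14.421)
    = 10 * log10(4.863)
    = 10 * 0.6869
    = 6.87 dB

6.87 dB


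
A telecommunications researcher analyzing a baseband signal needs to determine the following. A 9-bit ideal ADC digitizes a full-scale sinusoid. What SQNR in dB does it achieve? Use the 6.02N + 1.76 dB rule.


Theoretical SNR for a full-scale sinusoid:
SNR = 6.02 * N + 1.76
    = 6.02 * 9 + 1.76
    = 54.18 + 1.76
    = 55.94 dB

55.94 dB


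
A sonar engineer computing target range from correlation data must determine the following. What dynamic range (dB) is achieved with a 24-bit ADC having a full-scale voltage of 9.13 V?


Dynamic range from full-scale to LSB:
V_min = V_max / 2^bits = 9.13 / 2^24
DR = 20 * log10(V_max / V_min)
   = 20 * log10(2^24)
   = 20 * 24 * log10(2)
   = 144.49 dB

144.49 dB


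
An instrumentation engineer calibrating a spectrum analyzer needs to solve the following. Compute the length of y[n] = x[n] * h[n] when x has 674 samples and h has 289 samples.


Linear convolution output length:
L = N + M - 1
  = 674 + 289 - 1
  = 962 samples

962


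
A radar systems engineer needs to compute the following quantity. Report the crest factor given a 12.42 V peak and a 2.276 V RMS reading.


Crest factor is the ratio of peak to RMS:
CF = V_peak / V_rms
   = 12.42 / 2.276
   = 5.4569

5.4569


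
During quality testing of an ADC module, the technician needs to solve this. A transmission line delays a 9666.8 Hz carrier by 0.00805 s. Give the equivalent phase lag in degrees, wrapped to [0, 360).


Phase shift from frequency and time delay:
phi = 360 * f * t_delay
    = 360 * 9666.8 * 0.00805
    = 28014.39 degrees
    mod 360 = 294.39 degrees

294.39 degrees


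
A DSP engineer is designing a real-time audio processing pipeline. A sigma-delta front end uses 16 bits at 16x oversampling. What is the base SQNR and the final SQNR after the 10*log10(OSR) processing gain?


Step 1 — baseline SQNR at Nyquist:
SQNR_base = 6.02*N + 1.76
          = 6.02*16 + 1.76
          = 98.08 dB

Step 2 — oversampling processing gain:
G = 10*log10(OSR) = 10*log10(16) = 12.04 dB

Step 3 — total:
SQNR_total = 98.08 + 12.04 = 110.12 dB

Base SQNR = 98.08 dB; oversampled SQNR = 110.12 dB


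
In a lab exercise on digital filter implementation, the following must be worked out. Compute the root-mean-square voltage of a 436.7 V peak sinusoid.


RMS voltage for a sinusoidal waveform:
V_rms = V_peak / sqrt(2)
      = 436.7 / 1.414214
      = 308.794 V

308.794 V


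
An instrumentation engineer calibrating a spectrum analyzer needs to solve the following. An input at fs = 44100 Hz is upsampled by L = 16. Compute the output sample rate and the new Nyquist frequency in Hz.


Step 1 — output sample rate after interpolation by L:
fs_out = L * fs_in = 16 * 44100 = 705600 Hz

Step 2 — Nyquist frequency of the output stream:
f_Nyq = fs_out / 2 = 705600 / 2 = 352800.0 Hz

fs_out = 705600 Hz; f_Nyquist = 352800.0 Hz


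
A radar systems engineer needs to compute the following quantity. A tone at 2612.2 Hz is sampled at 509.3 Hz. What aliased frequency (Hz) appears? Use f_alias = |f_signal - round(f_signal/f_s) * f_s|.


Compute the nearest integer multiple of fs to the signal:
n = round(2612.2 / 509.3) = 5
f_alias = |2612.2 - 5 * 509.3|
        = |2612.2 - 2546.5|
        = 65.7 Hz

65.7


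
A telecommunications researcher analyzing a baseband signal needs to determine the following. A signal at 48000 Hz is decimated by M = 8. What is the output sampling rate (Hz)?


Decimation reduces the sample rate:
fs_out = fs_in / M
       = 48000 / 8
       = 6000.0 Hz

6000.0 Hz


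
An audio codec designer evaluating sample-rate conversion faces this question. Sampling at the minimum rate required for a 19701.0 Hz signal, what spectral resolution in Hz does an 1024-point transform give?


Step 1 — Nyquist sampling rate:
fs = 2 * fmax = 2 * 19701.0 = 39402.0 Hz

Step 2 — DFT bin spacing:
df = fs / N = 39402.0 / 1024 = 38.4785 Hz

38.4785 Hz


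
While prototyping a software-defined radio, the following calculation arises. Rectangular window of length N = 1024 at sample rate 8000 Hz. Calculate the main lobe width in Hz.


Main lobe width for a rectangular window:
Width = 2 * fs / N
      = 2 * 8000 / 1024
      = 16000 / 1024
      = 15.625 Hz

15.625 Hz


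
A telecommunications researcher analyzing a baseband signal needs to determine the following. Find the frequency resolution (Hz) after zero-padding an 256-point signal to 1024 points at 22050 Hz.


Frequency resolution after zero-padding:
N_padded = 256 * 4 = 1024
df = fs / N_padded
   = 22050 / 1024
   = 21.5332 Hz

21.5332 Hz


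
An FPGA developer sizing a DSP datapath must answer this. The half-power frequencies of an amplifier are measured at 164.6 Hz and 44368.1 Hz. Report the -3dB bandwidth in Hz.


Bandwidth is the difference of -3dB frequencies:
BW = f_high - f_low
   = 44368.1 - 164.6
   = 44203.5 Hz

44203.5 Hz


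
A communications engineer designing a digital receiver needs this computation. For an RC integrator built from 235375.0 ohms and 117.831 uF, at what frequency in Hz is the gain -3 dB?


Cutoff frequency of a first-order RC filter:
fc = 1 / (2 * pi * R * C)
C = 117.831 uF = 0.000117831 F
fc = 1 / (2 * pi * 235375.0 * 0.000117831)
   = 1 / 174.26082461659
   = 0.005739 Hz

0.005739 Hz


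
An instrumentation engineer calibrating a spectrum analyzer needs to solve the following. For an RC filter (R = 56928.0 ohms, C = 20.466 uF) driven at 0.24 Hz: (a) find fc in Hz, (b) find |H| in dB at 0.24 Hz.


Step 1 — cutoff frequency:
fc = 1 / (2*pi*R*C)
C = 20.466 uF = 2.0466e-05 F
fc = 1 / (2*pi*56928.0*2.0466e-05)
   = 0.136603 Hz

Step 2 — magnitude at f = 0.24 Hz:
|H(f)| = 1 / sqrt(1 + (f/fc)^2)
f/fc = 0.24 / 0.136603 = 1.756916
|H| = 1 / sqrt(1 + 3.086754) = 0.4946645
|H|_dB = 20*log10(0.4946645) = -6.11 dB

fc = 0.136603 Hz; |H(0.24 Hz)| = -6.11 dB


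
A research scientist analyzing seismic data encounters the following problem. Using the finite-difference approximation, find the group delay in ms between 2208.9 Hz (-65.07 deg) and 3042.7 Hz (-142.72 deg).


Group delay from phase difference:
tau = -d(phi)/d(omega)
d(phi) = -77.65 deg = -1.355248 rad
d(omega) = 2*pi*(3042.7 - 2208.9) = 5238.9199 rad/s
tau = -(-1.355248) / 5238.9199
    = 0.2587 ms

0.2587 ms


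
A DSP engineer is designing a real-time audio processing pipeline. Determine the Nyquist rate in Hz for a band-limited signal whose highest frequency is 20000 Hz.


The Nyquist rate is twice the maximum frequency component.
fs_min = 2 * fmax
      = 2 * 20000
      = 40000 Hz

40000


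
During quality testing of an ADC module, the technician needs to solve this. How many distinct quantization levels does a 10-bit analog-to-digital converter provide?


Number of quantization levels = 2^N
= 2^10
= 1024

1024


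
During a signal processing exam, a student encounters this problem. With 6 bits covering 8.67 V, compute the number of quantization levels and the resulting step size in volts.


Step 1 — number of quantization levels:
L = 2^N = 2^6 = 64

Step 2 — LSB step size:
delta = Vfs / L
      = 8.67 / 64
      = 0.13546875 V

Levels = 64; step size = 0.13546875 V


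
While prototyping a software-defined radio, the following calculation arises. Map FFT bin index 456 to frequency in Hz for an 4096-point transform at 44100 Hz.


Frequency of DFT bin k:
f_k = k * fs / N
    = 456 * 44100 / 4096
    = 20109600 / 4096
    = 4909.57 Hz

4909.57 Hz


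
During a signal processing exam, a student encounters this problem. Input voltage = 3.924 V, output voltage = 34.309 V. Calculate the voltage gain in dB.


Voltage gain in dB:
G = 20 * log10(Vout / Vin)
  = 20 * log10(34.309 / 3.924)
  = 20 * log10(8.743374)
  = 20 * 0.941679
  = 18.83 dB

18.83 dB


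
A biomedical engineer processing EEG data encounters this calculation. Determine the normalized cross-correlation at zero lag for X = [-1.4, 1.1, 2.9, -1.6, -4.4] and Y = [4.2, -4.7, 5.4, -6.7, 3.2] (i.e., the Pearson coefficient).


Pearson correlation coefficient (population):
r = cov(X,Y) / (std(X) * std(Y))
Mean X = -0.68, Mean Y = 0.28
Cov(X,Y) = 0.4404
Std(X) = 2.497519, Std(Y) = 4.972484
r = 0.0355

0.0355


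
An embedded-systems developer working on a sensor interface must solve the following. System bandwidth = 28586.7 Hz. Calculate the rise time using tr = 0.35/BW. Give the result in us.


Rise time from bandwidth relationship:
tr = 0.35 / BW
   = 0.35 / 28586.7
   = 1.224345587e-05 s
   = 12.2435 us

12.2435 us


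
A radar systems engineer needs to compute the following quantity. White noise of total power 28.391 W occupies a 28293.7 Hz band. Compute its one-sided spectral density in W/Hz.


Power spectral density:
PSD = P / BW
    = 28.391 / 28293.7
    = 0.00100344 W/Hz

0.00100344 W/Hz


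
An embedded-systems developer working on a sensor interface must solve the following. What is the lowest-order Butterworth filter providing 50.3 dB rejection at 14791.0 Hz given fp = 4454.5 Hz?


Butterworth filter order formula:
n = log10(10^(A/10) - 1) / (2 * log10(f_stop/f_pass))
10^(50.3/10) - 1 = 107150.9305
f_stop/f_pass = 14791.0 / 4454.5 = 3.3205
n = 4.8254 -> ceil = 5

5


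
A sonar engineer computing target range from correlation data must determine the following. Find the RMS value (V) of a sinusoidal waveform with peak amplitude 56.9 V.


RMS voltage for a sinusoidal waveform:
V_rms = V_peak / sqrt(2)
      = 56.9 / 1.414214
      = 40.234 V

40.234 V


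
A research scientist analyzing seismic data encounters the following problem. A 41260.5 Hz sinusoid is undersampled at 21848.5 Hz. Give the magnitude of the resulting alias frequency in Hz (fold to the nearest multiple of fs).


Compute the nearest integer multiple of fs to the signal:
n = round(41260.5 / 21848.5) = 2
f_alias = |41260.5 - 2 * 21848.5|
        = |41260.5 - 43697.0|
        = 2436.5 Hz

2436.5


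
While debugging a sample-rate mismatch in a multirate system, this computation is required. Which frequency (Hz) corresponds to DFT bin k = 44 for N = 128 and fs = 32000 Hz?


Frequency of DFT bin k:
f_k = k * fs / N
    = 44 * 32000 / 128
    = 1408000 / 128
    = 11000.0 Hz

11000.0 Hz


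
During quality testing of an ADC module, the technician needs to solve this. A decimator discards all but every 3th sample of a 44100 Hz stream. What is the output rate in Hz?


Decimation reduces the sample rate:
fs_out = fs_in / M
       = 44100 / 3
       = 14700.0 Hz

14700.0 Hz


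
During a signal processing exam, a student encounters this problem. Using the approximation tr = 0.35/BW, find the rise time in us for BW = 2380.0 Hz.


Rise time from bandwidth relationship:
tr = 0.35 / BW
   = 0.35 / 2380.0
   = 0.0001470588235 s
   = 147.0588 us

147.0588 us


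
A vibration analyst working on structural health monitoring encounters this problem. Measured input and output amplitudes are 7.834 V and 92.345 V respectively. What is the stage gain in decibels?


Voltage gain in dB:
G = 20 * log10(Vout / Vin)
  = 20 * log10(92.345 / 7.834)
  = 20 * log10(11.78772)
  = 20 * 1.07143
  = 21.43 dB

21.43 dB


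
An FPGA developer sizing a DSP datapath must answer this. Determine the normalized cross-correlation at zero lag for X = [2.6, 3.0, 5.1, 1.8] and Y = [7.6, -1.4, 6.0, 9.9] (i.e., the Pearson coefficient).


Pearson correlation coefficient (population):
r = cov(X,Y) / (std(X) * std(Y))
Mean X = 3.125, Mean Y = 5.525
Cov(X,Y) = -1.270625
Std(X) = 1.219375, Std(Y) = 4.231652
r = -0.2462

-0.2462


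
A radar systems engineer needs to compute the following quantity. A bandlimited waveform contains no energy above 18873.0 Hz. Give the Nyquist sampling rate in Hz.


The Nyquist rate is twice the maximum frequency component.
fs_min = 2 * fmax
      = 2 * 18873.0
      = 37746.0 Hz

37746.0


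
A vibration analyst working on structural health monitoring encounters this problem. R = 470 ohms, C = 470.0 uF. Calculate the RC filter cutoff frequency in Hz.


Cutoff frequency of a first-order RC filter:
fc = 1 / (2 * pi * R * C)
C = 470.0 uF = 0.00047 F
fc = 1 / (2 * pi * 470 * 0.00047)
   = 1 / 1.387955634356
   = 0.720484 Hz

0.720484 Hz


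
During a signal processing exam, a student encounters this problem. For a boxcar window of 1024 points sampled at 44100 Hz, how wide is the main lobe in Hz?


Main lobe width for a rectangular window:
Width = 2 * fs / N
      = 2 * 44100 / 1024
      = 88200 / 1024
      = 86.133 Hz

86.133 Hz


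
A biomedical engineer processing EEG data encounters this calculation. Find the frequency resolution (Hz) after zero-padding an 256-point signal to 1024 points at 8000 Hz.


Frequency resolution after zero-padding:
N_padded = 256 * 4 = 1024
df = fs / N_padded
   = 8000 / 1024
   = 7.8125 Hz

7.8125 Hz


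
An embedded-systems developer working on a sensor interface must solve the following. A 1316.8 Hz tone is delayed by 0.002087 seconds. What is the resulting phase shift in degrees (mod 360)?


Phase shift from frequency and time delay:
phi = 360 * f * t_delay
    = 360 * 1316.8 * 0.002087
    = 989.34 degrees
    mod 360 = 269.34 degrees

269.34 degrees


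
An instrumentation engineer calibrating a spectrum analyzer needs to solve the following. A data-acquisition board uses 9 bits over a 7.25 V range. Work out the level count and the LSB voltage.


Step 1 — number of quantization levels:
L = 2^N = 2^9 = 512

Step 2 — LSB step size:
delta = Vfs / L
      = 7.25 / 512
      = 0.01416016 V

Levels = 512; step size = 0.01416016 V


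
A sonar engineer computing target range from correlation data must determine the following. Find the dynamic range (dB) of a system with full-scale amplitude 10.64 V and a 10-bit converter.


Dynamic range from full-scale to LSB:
V_min = V_max / 2^bits = 10.64 / 2^10
DR = 20 * log10(V_max / V_min)
   = 20 * log10(2^10)
   = 20 * 10 * log10(2)
   = 60.21 dB

60.21 dB


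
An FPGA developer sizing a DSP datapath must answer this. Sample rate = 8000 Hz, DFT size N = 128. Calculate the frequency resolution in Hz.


DFT frequency resolution:
df = fs / N
   = 8000 / 128
   = 62.5 Hz

62.5 Hz


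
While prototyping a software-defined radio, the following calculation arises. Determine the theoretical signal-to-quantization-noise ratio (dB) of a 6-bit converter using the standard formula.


Theoretical SNR for a full-scale sinusoid:
SNR = 6.02 * N + 1.76
    = 6.02 * 6 + 1.76
    = 36.12 + 1.76
    = 37.88 dB

37.88 dB


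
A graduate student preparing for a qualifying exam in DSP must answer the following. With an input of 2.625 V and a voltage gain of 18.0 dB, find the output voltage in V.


Output voltage from dB gain:
V_out = V_in * 10^(gain_dB / 20)
      = 2.625 * 10^(18.0 / 20)
      = 2.625 * 7.943282
      = 20.8511 V

20.8511 V


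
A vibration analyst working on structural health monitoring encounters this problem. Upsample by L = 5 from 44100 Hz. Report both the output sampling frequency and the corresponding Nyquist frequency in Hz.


Step 1 — output sample rate after interpolation by L:
fs_out = L * fs_in = 5 * 44100 = 220500 Hz

Step 2 — Nyquist frequency of the output stream:
f_Nyq = fs_out / 2 = 220500 / 2 = 110250.0 Hz

fs_out = 220500 Hz; f_Nyquist = 110250.0 Hz


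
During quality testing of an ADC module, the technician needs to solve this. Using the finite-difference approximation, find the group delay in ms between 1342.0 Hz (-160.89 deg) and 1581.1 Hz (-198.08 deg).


Group delay from phase difference:
tau = -d(phi)/d(omega)
d(phi) = -37.19 deg = -0.649088 rad
d(omega) = 2*pi*(1581.1 - 1342.0) = 1502.3096 rad/s
tau = -(-0.649088) / 1502.3096
    = 0.4321 ms

0.4321 ms


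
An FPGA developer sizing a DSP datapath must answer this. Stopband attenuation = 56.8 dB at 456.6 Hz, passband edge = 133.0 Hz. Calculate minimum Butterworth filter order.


Butterworth filter order formula:
n = log10(10^(A/10) - 1) / (2 * log10(f_stop/f_pass))
10^(56.8/10) - 1 = 478629.0923
f_stop/f_pass = 456.6 / 133.0 = 3.4331
n = 5.3016 -> ceil = 6

6


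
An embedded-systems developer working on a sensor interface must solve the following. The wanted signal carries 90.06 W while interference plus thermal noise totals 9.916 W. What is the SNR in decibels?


SNR in decibels:
SNR = 10 * log10(Ps / Pn)
    = 10 * log10(90.06 / 9.916)
    = 10 * log10(9.0823)
    = 10 * 0.9582
    = 9.58 dB

9.58 dB


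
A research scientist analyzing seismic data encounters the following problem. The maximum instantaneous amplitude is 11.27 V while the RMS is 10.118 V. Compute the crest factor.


Crest factor is the ratio of peak to RMS:
CF = V_peak / V_rms
   = 11.27 / 10.118
   = 1.1139

1.1139


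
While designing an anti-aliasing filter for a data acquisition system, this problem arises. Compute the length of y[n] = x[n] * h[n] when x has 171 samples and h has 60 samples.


Linear convolution output length:
L = N + M - 1
  = 171 + 60 - 1
  = 230 samples

230


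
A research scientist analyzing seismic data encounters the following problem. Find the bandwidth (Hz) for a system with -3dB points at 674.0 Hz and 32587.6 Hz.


Bandwidth is the difference of -3dB frequencies:
BW = f_high - f_low
   = 32587.6 - 674.0
   = 31913.6 Hz

31913.6 Hz


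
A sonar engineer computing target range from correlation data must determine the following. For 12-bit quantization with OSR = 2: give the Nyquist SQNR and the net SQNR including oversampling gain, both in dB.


Step 1 — baseline SQNR at Nyquist:
SQNR_base = 6.02*N + 1.76
          = 6.02*12 + 1.76
          = 74.0 dB

Step 2 — oversampling processing gain:
G = 10*log10(OSR) = 10*log10(2) = 3.01 dB

Step 3 — total:
SQNR_total = 74.0 + 3.01 = 77.01 dB

Base SQNR = 74.0 dB; oversampled SQNR = 77.01 dB


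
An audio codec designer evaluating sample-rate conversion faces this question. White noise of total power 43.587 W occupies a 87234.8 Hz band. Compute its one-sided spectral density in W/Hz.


Power spectral density:
PSD = P / BW
    = 43.587 / 87234.8
    = 0.00049965 W/Hz

0.00049965 W/Hz


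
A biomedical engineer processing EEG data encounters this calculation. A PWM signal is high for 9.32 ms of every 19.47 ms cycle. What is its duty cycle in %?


Duty cycle as a percentage:
DC = (t_on / T) * 100
   = (9.32 / 19.47) * 100
   = 0.478685 * 100
   = 47.87 %

47.87 %


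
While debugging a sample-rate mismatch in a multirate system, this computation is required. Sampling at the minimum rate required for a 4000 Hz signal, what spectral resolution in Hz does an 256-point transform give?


Step 1 — Nyquist sampling rate:
fs = 2 * fmax = 2 * 4000 = 8000 Hz

Step 2 — DFT bin spacing:
df = fs / N = 8000 / 256 = 31.25 Hz

31.25 Hz


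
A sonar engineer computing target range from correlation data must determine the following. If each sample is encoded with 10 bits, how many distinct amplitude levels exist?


Number of quantization levels = 2^N
= 2^10
= 1024

1024


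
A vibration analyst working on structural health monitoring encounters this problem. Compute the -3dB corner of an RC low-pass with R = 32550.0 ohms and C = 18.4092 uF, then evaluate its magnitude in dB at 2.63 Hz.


Step 1 — cutoff frequency:
fc = 1 / (2*pi*R*C)
C = 18.4092 uF = 1.84092e-05 F
fc = 1 / (2*pi*32550.0*1.84092e-05)
   = 0.265604 Hz

Step 2 — magnitude at f = 2.63 Hz:
|H(f)| = 1 / sqrt(1 + (f/fc)^2)
f/fc = 2.63 / 0.265604 = 9.901959
|H| = 1 / sqrt(1 + 98.048792) = 0.100479
|H|_dB = 20*log10(0.100479) = -19.96 dB

fc = 0.265604 Hz; |H(2.63 Hz)| = -19.96 dB


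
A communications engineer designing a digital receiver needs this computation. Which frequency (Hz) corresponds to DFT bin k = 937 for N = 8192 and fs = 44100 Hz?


Frequency of DFT bin k:
f_k = k * fs / N
    = 937 * 44100 / 8192
    = 41321700 / 8192
    = 5044.153 Hz

5044.153 Hz


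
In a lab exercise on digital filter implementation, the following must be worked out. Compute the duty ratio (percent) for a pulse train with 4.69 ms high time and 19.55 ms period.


Duty cycle as a percentage:
DC = (t_on / T) * 100
   = (4.69 / 19.55) * 100
   = 0.239898 * 100
   = 23.99 %

23.99 %


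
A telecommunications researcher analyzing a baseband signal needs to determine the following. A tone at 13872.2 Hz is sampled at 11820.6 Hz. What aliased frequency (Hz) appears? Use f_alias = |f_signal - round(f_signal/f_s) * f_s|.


Compute the nearest integer multiple of fs to the signal:
n = round(13872.2 / 11820.6) = 1
f_alias = |13872.2 - 1 * 11820.6|
        = |13872.2 - 11820.6|
        = 2051.6 Hz

2051.6


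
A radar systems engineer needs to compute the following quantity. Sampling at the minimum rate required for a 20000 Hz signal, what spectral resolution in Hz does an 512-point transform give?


Step 1 — Nyquist sampling rate:
fs = 2 * fmax = 2 * 20000 = 40000 Hz

Step 2 — DFT bin spacing:
df = fs / N = 40000 / 512 = 78.125 Hz

78.125 Hz


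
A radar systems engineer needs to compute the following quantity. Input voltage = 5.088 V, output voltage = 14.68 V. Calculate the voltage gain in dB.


Voltage gain in dB:
G = 20 * log10(Vout / Vin)
  = 20 * log10(14.68 / 5.088)
  = 20 * log10(2.88522)
  = 20 * 0.460179
  = 9.2 dB

9.2 dB


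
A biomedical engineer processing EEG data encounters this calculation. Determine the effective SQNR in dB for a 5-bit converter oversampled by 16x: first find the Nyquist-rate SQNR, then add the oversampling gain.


Step 1 — baseline SQNR at Nyquist:
SQNR_base = 6.02*N + 1.76
          = 6.02*5 + 1.76
          = 31.86 dB

Step 2 — oversampling processing gain:
G = 10*log10(OSR) = 10*log10(16) = 12.04 dB

Step 3 — total:
SQNR_total = 31.86 + 12.04 = 43.9 dB

Base SQNR = 31.86 dB; oversampled SQNR = 43.9 dB


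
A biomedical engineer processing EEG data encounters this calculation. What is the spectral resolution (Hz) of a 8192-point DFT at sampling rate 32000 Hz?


DFT frequency resolution:
df = fs / N
   = 32000 / 8192
   = 3.9062 Hz

3.9062 Hz


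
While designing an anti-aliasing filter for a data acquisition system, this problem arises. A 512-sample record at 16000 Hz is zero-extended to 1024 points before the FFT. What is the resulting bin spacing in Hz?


Frequency resolution after zero-padding:
N_padded = 512 * 2 = 1024
df = fs / N_padded
   = 16000 / 1024
   = 15.625 Hz

15.625 Hz


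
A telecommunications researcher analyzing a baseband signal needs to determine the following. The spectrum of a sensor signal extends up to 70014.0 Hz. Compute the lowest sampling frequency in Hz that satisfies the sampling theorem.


The Nyquist rate is twice the maximum frequency component.
fs_min = 2 * fmax
      = 2 * 70014.0
      = 140028.0 Hz

140028.0


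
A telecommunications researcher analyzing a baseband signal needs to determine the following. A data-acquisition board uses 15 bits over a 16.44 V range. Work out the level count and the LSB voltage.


Step 1 — number of quantization levels:
L = 2^N = 2^15 = 32768

Step 2 — LSB step size:
delta = Vfs / L
      = 16.44 / 32768
      = 0.00050171 V

Levels = 32768; step size = 0.00050171 V


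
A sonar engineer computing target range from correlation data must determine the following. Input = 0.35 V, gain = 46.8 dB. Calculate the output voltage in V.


Output voltage from dB gain:
V_out = V_in * 10^(gain_dB / 20)
      = 0.35 * 10^(46.8 / 20)
      = 0.35 * 218.776162
      = 76.5717 V

76.5717 V


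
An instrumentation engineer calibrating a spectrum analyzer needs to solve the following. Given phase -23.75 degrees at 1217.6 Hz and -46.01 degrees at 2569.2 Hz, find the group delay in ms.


Group delay from phase difference:
tau = -d(phi)/d(omega)
d(phi) = -22.26 deg = -0.38851 rad
d(omega) = 2*pi*(2569.2 - 1217.6) = 8492.3533 rad/s
tau = -(-0.38851) / 8492.3533
    = 0.0457 ms

0.0457 ms


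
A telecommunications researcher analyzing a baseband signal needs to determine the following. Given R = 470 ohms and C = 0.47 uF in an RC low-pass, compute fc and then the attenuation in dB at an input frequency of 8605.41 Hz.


Step 1 — cutoff frequency:
fc = 1 / (2*pi*R*C)
C = 0.47 uF = 4.7e-07 F
fc = 1 / (2*pi*470*4.7e-07)
   = 720.484 Hz

Step 2 — magnitude at f = 8605.41 Hz:
|H(f)| = 1 / sqrt(1 + (f/fc)^2)
f/fc = 8605.41 / 720.484 = 11.943929
|H| = 1 / sqrt(1 + 142.65744) = 0.0834326
|H|_dB = 20*log10(0.0834326) = -21.57 dB

fc = 720.484 Hz; |H(8605.41 Hz)| = -21.57 dB


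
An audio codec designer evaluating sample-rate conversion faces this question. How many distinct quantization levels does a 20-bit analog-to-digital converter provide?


Number of quantization levels = 2^N
= 2^20
= 1048576

1048576


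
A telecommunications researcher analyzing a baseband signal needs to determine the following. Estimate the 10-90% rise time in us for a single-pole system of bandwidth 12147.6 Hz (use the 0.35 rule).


Rise time from bandwidth relationship:
tr = 0.35 / BW
   = 0.35 / 12147.6
   = 2.881227568e-05 s
   = 28.8123 us

28.8123 us


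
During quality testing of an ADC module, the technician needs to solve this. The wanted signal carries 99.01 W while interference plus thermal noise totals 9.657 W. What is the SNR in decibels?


SNR in decibels:
SNR = 10 * log10(Ps / Pn)
    = 10 * log10(99.01 / 9.657)
    = 10 * log10(10.2527)
    = 10 * 1.0108
    = 10.11 dB

10.11 dB
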